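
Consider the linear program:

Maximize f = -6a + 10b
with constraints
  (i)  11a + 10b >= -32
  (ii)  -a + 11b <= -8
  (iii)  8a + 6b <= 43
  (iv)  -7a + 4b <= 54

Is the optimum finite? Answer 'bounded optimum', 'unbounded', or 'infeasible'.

Extreme points and f = -6a + 10b:
  (-272/131, -120/131) → f = 432/131
  (311/7, -729/14) → f = -5511/7
  (521/94, -21/94) → f = -1668/47
The feasible region has finitely many vertices and no improving ray; the maximum is 432/131 at (-272/131, -120/131).

bounded optimum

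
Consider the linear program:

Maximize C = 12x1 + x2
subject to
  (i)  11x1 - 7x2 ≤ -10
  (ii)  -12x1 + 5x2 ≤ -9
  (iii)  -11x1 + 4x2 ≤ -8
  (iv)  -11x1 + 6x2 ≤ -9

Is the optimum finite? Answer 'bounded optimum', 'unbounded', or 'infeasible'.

unbounded

From the feasible point (123/11, 19), moving in the direction (6, 11) keeps every constraint satisfied while C increases without bound.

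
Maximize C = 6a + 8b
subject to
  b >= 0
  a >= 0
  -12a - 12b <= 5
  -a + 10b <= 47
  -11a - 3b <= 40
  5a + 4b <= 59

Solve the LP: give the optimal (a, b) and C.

Extreme points and C = 6a + 8b:
  (0, 0) → C = 0
  (59/5, 0) → C = 354/5
  (0, 47/10) → C = 188/5
  (67/9, 49/9) → C = 794/9

a = 67/9, b = 49/9, maximum C = 794/9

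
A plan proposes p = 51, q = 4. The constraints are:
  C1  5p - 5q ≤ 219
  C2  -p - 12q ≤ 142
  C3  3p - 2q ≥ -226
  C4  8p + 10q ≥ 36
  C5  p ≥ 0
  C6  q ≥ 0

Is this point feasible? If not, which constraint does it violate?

not feasible — violates C1

Constraint C1: 5p - 5q = 235, which is not ≤ 219. All other constraints are satisfied.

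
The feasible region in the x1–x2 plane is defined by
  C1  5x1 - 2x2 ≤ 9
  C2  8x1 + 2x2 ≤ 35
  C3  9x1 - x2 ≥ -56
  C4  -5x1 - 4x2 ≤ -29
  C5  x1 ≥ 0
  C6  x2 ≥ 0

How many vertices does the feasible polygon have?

4

The feasible vertices (each the meet of two boundaries and inside every other half-plane) are:
  (44/13, 103/26)
  (47/15, 10/3)
  (0, 35/2)
  (0, 29/4)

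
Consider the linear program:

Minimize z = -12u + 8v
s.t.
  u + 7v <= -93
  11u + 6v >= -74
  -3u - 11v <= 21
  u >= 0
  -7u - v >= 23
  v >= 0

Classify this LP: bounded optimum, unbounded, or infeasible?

infeasible

The boundaries -7u - v = 23 and v = 0 meet at (-23/7, 0), but that point violates u + 7v ≤ -93. Every candidate vertex is excluded by some other constraint, so the feasible region is empty.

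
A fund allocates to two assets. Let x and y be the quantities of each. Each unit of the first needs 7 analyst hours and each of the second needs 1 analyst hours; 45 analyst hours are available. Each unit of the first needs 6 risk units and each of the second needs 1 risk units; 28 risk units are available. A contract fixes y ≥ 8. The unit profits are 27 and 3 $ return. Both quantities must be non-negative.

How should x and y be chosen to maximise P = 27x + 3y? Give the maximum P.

x = 10/3, y = 8, maximum P = 114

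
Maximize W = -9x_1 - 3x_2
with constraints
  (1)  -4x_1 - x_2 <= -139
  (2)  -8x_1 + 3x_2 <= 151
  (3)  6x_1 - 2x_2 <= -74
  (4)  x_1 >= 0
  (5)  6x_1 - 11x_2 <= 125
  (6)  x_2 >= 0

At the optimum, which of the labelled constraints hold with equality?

(1) and (3)

Extreme points and W = -9x_1 - 3x_2:
  (133/10, 429/5) → W = -3771/10
  (102/7, 565/7) → W = -2613/7
  (40, 157) → W = -831

The maximum is at (102/7, 565/7). Substituting into each constraint, equality holds for (1) and (3); the remaining constraints have slack.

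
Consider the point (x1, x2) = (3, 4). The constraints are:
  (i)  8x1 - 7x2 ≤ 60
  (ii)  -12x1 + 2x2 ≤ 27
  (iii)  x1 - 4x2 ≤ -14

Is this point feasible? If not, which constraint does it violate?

not feasible — violates (iii)

Constraint (iii): x1 - 4x2 = -13, which is not ≤ -14. All other constraints are satisfied.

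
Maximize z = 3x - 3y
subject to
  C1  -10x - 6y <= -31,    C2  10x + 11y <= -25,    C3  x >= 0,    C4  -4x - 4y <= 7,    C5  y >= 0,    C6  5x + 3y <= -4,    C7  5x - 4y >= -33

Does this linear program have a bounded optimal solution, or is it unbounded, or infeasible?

infeasible

Constraints -10x - 6y ≤ -31 and 5x + 3y ≤ -4 have parallel boundaries but demand opposite sides — no point can satisfy both, so the region is empty.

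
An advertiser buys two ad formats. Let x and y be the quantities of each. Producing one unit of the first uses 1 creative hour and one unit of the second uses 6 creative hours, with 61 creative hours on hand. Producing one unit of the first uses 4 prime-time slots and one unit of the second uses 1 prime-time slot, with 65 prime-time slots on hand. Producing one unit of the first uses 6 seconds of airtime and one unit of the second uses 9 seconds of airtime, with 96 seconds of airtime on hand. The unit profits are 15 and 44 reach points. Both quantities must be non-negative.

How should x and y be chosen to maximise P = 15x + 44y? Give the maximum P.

x = 1, y = 10, maximum P = 455

Vertices and P = 15x + 44y:
  (0, 0) → P = 0
  (0, 61/6) → P = 1342/3
  (16, 0) → P = 240
  (1, 10) → P = 455

The binding constraints are x + 6y = 61 and 6x + 9y = 96.
Solving simultaneously gives x = 1, y = 10.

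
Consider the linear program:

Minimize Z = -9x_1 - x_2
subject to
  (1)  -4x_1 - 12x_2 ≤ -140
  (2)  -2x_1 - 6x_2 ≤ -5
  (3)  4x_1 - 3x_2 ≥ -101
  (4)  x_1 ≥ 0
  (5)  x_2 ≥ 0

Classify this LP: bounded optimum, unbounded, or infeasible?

unbounded

From the feasible point (0, 35/3), moving in the direction (3, 4) keeps every constraint satisfied while Z decreases without bound.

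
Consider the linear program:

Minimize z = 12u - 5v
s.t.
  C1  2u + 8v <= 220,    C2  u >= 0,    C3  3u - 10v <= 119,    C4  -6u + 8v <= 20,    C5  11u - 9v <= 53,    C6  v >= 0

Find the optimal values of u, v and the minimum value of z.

u = 0, v = 5/2, minimum z = -25/2

Feasible corners and z = 12u - 5v:
  (0, 5/2) → z = -25/2
  (0, 0) → z = 0
  (302/17, 269/17) → z = 2279/17
  (53/11, 0) → z = 636/11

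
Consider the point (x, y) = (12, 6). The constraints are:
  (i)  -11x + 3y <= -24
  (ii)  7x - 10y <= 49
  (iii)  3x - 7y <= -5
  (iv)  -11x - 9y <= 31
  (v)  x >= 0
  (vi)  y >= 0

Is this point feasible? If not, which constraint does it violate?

feasible

(i): -114 ≤ -24 ✓
(ii): 24 ≤ 49 ✓
(iii): -6 ≤ -5 ✓
(iv): -186 ≤ 31 ✓
(v): 12 ≥ 0 ✓
(vi): 6 ≥ 0 ✓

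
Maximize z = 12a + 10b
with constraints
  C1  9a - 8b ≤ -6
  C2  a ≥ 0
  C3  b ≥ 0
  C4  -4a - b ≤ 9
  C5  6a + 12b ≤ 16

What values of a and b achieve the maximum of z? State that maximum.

a = 14/39, b = 15/13, maximum z = 206/13

Extreme points and z = 12a + 10b:
  (0, 3/4) → z = 15/2
  (14/39, 15/13) → z = 206/13
  (0, 4/3) → z = 40/3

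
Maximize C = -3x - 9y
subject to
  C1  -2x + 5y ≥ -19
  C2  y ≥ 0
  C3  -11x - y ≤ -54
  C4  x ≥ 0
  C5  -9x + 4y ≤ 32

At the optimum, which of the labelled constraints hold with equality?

C2 and C3

Extreme points and C = -3x - 9y:
  (19/2, 0) → C = -57/2
  (54/11, 0) → C = -162/11
  (184/53, 838/53) → C = -8094/53
The feasible region is unbounded (it extends along (4, 9), (5, 2)), but C strictly decreases along every unbounded feasible direction, so there is no improving ray and the maximum is attained at a vertex.

The maximum is at (54/11, 0). Substituting into each constraint, equality holds for C2 and C3; the remaining constraints have slack.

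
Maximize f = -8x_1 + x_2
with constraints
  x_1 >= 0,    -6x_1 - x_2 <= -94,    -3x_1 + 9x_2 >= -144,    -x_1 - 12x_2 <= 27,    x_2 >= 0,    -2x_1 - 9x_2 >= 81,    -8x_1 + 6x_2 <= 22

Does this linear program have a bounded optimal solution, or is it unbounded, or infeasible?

infeasible

The boundaries -6x_1 - x_2 = -94 and x_2 = 0 meet at (47/3, 0), but that point violates -2x_1 - 9x_2 ≥ 81. Every candidate vertex is excluded by some other constraint, so the feasible region is empty.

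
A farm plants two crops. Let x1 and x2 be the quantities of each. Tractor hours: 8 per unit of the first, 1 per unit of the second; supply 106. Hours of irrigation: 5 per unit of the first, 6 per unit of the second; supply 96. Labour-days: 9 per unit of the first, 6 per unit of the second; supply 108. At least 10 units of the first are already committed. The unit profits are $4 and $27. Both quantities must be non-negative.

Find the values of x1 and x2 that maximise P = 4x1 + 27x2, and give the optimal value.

Corner points and P = 4x1 + 27x2:
  (12, 0) → P = 48
  (10, 0) → P = 40
  (10, 3) → P = 121

The optimum lies where 9x1 + 6x2 = 108 and x1 = 10.
Solving simultaneously gives x1 = 10, x2 = 3.

x1 = 10, x2 = 3, maximum P = 121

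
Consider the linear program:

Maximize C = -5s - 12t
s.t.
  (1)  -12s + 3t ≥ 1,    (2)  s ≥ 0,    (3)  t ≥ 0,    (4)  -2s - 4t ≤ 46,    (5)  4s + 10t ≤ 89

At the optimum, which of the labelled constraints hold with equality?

Extreme points and C = -5s - 12t:
  (0, 1/3) → C = -4
  (257/132, 268/33) → C = -14149/132
  (0, 89/10) → C = -534/5

The maximum is at (0, 1/3). Substituting into each constraint, equality holds for (1) and (2); the remaining constraints have slack.

(1) and (2)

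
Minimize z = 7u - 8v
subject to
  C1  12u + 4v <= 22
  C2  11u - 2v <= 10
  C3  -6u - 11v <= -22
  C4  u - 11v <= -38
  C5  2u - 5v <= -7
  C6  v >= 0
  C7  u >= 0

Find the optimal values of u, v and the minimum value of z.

Corner points and z = 7u - 8v:
  (45/68, 239/68) → z = -1597/68
  (0, 11/2) → z = -44
  (0, 38/11) → z = -304/11

u = 0, v = 11/2, minimum z = -44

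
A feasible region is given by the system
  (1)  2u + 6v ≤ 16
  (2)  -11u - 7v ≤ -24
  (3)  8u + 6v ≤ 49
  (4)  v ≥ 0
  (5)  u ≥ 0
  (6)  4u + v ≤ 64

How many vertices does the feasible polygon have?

The feasible vertices (each the meet of two boundaries and inside every other half-plane) are:
  (8/13, 32/13)
  (11/2, 5/6)
  (24/11, 0)
  (49/8, 0)

4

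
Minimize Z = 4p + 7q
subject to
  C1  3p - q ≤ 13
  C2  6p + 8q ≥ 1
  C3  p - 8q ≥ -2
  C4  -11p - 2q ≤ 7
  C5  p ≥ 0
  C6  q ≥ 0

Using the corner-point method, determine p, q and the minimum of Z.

Corner points and Z = 4p + 7q:
  (106/23, 19/23) → Z = 557/23
  (13/3, 0) → Z = 52/3
  (0, 1/8) → Z = 7/8
  (1/6, 0) → Z = 2/3
  (0, 1/4) → Z = 7/4

p = 1/6, q = 0, minimum Z = 2/3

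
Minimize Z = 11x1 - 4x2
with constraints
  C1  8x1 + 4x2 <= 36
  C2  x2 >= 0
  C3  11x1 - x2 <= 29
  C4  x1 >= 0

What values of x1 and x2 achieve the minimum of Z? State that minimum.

x1 = 0, x2 = 9, minimum Z = -36

Vertices and Z = 11x1 - 4x2:
  (38/13, 41/13) → Z = 254/13
  (0, 9) → Z = -36
  (29/11, 0) → Z = 29
  (0, 0) → Z = 0

The binding constraints are 8x1 + 4x2 = 36 and x1 = 0.
Solving simultaneously gives x1 = 0, x2 = 9.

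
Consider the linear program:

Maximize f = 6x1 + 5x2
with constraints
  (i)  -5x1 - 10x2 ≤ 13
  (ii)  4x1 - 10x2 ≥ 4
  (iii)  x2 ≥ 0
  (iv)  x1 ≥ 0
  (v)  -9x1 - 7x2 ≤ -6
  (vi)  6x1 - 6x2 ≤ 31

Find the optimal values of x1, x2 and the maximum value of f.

The binding constraints are 4x1 - 10x2 = 4 and 6x1 - 6x2 = 31.
Solving simultaneously gives x1 = 143/18, x2 = 25/9.

x1 = 143/18, x2 = 25/9, maximum f = 554/9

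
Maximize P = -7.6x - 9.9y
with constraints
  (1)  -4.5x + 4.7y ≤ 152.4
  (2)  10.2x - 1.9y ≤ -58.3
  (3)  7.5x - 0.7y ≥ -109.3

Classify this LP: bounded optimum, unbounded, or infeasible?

bounded optimum

Vertices and P = -7.6x - 9.9y:
  (1555/3939, 43071/1313) → P = -12910267/39390
  (-40703/3210, 4341/214) → P = -3352957/32100
  (-1854/79, -7529/79) → P = 177255/158
The feasible region has finitely many vertices and no improving ray; the maximum is 177255/158 at (-1854/79, -7529/79).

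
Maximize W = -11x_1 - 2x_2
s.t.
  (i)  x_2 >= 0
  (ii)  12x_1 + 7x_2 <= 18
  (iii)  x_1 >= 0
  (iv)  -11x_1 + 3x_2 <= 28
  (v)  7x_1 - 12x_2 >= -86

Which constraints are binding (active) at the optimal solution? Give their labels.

Corner points and W = -11x_1 - 2x_2:
  (3/2, 0) → W = -33/2
  (0, 0) → W = 0
  (0, 18/7) → W = -36/7

The maximum is at (0, 0). Substituting into each constraint, equality holds for (i) and (iii); the remaining constraints have slack.

(i) and (iii)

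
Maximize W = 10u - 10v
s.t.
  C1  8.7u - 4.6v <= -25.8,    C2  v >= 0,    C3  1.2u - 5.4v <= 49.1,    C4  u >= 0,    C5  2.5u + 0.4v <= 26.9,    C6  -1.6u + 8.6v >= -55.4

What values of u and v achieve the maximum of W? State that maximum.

u = 0, v = 129/23, maximum W = -1290/23

Corner points and W = 10u - 10v:
  (0, 129/23) → W = -1290/23
  (53/7, 279/14) → W = -865/7
  (0, 269/4) → W = -1345/2

At the optimal vertex, 8.7u - 4.6v = -25.8 and u = 0.
Solving simultaneously gives u = 0, v = 129/23.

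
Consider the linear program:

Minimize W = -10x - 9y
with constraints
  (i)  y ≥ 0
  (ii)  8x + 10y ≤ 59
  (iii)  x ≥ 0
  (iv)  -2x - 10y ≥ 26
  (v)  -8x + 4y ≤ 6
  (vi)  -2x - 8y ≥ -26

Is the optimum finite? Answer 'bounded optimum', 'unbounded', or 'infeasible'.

The boundaries y = 0 and 8x + 10y = 59 meet at (59/8, 0), but that point violates -2x - 10y ≥ 26. Every candidate vertex is excluded by some other constraint, so the feasible region is empty.

infeasible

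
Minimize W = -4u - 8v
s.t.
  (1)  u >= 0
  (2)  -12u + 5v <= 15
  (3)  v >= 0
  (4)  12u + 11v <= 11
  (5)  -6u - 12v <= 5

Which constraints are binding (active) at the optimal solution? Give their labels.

(1) and (4)

Feasible corners and W = -4u - 8v:
  (0, 0) → W = 0
  (0, 1) → W = -8
  (11/12, 0) → W = -11/3

The minimum is at (0, 1). Substituting into each constraint, equality holds for (1) and (4); the remaining constraints have slack.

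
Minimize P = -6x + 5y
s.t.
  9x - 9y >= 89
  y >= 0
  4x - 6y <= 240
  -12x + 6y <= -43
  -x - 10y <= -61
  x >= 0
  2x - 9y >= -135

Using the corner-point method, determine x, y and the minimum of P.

x = 495/4, y = 85/2, minimum P = -530

Feasible corners and P = -6x + 5y:
  (1439/99, 460/99) → P = -6334/99
  (32, 199/9) → P = -733/9
  (1383/23, 2/23) → P = -8288/23
  (495/4, 85/2) → P = -530

At the optimal vertex, 4x - 6y = 240 and 2x - 9y = -135.
Solving simultaneously gives x = 495/4, y = 85/2.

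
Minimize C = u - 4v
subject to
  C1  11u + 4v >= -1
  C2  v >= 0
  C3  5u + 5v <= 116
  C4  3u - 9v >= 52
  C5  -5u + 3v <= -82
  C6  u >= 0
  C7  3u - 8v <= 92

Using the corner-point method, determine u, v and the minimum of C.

Extreme points and C = u - 4v:
  (116/5, 0) → C = 116/5
  (52/3, 0) → C = 52/3
  (326/15, 22/15) → C = 238/15

u = 326/15, v = 22/15, minimum C = 238/15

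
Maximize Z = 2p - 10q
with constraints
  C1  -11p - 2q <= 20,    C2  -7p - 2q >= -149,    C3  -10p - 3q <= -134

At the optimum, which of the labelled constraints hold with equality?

C2 and C3

Feasible corners and Z = 2p - 10q:
  (-169/4, 1779/8) → Z = -9233/4
  (-328/13, 1674/13) → Z = -17396/13
  (179, -552) → Z = 5878

The maximum is at (179, -552). Substituting into each constraint, equality holds for C2 and C3; the remaining constraints have slack.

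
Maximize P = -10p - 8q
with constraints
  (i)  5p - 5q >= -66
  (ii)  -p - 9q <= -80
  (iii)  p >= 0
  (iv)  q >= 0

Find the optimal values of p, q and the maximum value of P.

Vertices and P = -10p - 8q:
  (0, 66/5) → P = -528/5
  (0, 80/9) → P = -640/9
  (80, 0) → P = -800
The feasible region is unbounded (it extends along (1, 1), (1, 0)), but P strictly decreases along every unbounded feasible direction, so there is no improving ray and the maximum is attained at a vertex.

p = 0, q = 80/9, maximum P = -640/9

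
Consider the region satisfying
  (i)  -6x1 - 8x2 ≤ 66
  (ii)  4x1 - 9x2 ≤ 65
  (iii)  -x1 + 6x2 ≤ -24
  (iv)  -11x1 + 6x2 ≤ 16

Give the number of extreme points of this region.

The feasible vertices (each the meet of two boundaries and inside every other half-plane) are:
  (-37/43, -327/43)
  (-131/31, -315/62)
  (58/5, -31/15)
  (-4, -14/3)

4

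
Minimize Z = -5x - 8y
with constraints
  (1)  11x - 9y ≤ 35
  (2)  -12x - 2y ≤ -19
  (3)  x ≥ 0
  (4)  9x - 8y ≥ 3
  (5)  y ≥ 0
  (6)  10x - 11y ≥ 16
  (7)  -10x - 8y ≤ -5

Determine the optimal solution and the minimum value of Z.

Feasible corners and Z = -5x - 8y:
  (35/11, 0) → Z = -175/11
  (241/31, 174/31) → Z = -2597/31
  (8/5, 0) → Z = -8

x = 241/31, y = 174/31, minimum Z = -2597/31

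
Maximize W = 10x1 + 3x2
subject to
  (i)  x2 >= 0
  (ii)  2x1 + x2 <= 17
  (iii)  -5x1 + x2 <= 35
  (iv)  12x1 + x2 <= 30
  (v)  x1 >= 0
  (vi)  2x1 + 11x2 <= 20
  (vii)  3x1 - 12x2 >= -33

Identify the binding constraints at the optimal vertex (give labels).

(iv) and (vi)

Feasible corners and W = 10x1 + 3x2:
  (5/2, 0) → W = 25
  (0, 0) → W = 0
  (31/13, 18/13) → W = 28
  (0, 20/11) → W = 60/11

The maximum is at (31/13, 18/13). Substituting into each constraint, equality holds for (iv) and (vi); the remaining constraints have slack.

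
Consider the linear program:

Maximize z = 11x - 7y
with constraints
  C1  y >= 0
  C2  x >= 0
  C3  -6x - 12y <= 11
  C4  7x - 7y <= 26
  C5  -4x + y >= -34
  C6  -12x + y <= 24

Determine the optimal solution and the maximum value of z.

Vertices and z = 11x - 7y:
  (0, 0) → z = 0
  (26/7, 0) → z = 286/7
  (0, 24) → z = -168
  (212/21, 134/21) → z = 1394/21
The feasible region is unbounded (it extends along (1, 12), (1, 4)), but z strictly decreases along every unbounded feasible direction, so there is no improving ray and the maximum is attained at a vertex.

x = 212/21, y = 134/21, maximum z = 1394/21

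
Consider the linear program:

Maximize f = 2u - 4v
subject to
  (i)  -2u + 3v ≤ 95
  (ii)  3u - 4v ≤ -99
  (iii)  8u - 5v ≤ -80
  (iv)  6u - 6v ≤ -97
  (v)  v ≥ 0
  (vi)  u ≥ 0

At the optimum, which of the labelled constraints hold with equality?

(ii) and (vi)

Corner points and f = 2u - 4v:
  (235/14, 300/7) → f = -965/7
  (0, 95/3) → f = -380/3
  (175/17, 552/17) → f = -1858/17
  (0, 99/4) → f = -99

The maximum is at (0, 99/4). Substituting into each constraint, equality holds for (ii) and (vi); the remaining constraints have slack.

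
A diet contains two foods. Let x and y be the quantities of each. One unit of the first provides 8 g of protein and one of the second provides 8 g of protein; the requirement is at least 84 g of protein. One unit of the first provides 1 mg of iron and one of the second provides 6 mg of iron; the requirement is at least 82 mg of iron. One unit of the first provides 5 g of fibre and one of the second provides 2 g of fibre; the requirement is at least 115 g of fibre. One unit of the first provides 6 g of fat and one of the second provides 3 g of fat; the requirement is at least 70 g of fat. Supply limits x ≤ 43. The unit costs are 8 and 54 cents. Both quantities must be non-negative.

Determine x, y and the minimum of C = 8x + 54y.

x = 43, y = 13/2, minimum C = 695

Extreme points and C = 8x + 54y:
  (0, 115/2) → C = 3105
  (263/14, 295/28) → C = 10069/14
  (43, 13/2) → C = 695
The feasible region is unbounded (it extends along (0, 1)), but C strictly increases along every unbounded feasible direction, so there is no improving ray and the minimum is attained at a vertex.

At the optimal vertex, x + 6y = 82 and x = 43.
Solving simultaneously gives x = 43, y = 13/2.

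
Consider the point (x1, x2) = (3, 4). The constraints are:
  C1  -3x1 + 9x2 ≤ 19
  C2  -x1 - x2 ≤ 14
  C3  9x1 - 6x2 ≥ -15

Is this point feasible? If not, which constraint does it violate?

Constraint C1: -3x1 + 9x2 = 27, which is not ≤ 19. All other constraints are satisfied.

not feasible — violates C1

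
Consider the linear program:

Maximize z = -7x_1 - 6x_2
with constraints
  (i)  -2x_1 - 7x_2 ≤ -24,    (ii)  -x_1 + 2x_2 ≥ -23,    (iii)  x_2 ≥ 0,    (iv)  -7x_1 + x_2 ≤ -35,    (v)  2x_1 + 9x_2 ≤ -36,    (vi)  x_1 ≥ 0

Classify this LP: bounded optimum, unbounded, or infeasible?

infeasible

The boundaries -2x_1 - 7x_2 = -24 and x_2 = 0 meet at (12, 0), but that point violates 2x_1 + 9x_2 ≤ -36. Every candidate vertex is excluded by some other constraint, so the feasible region is empty.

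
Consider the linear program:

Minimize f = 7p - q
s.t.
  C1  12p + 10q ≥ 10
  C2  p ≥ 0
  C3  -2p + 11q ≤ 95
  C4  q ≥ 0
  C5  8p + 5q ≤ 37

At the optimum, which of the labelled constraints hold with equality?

C2 and C5

Feasible corners and f = 7p - q:
  (0, 1) → f = -1
  (5/6, 0) → f = 35/6
  (0, 37/5) → f = -37/5
  (37/8, 0) → f = 259/8

The minimum is at (0, 37/5). Substituting into each constraint, equality holds for C2 and C5; the remaining constraints have slack.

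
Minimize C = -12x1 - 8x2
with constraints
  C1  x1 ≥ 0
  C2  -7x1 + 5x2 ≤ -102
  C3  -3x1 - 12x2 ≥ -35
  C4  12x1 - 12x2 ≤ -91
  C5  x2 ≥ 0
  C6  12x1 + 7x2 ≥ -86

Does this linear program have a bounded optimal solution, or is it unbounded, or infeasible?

infeasible

The boundaries -7x1 + 5x2 = -102 and 12x1 - 12x2 = -91 meet at (1679/24, 1861/24), but that point violates -3x1 - 12x2 ≥ -35. Every candidate vertex is excluded by some other constraint, so the feasible region is empty.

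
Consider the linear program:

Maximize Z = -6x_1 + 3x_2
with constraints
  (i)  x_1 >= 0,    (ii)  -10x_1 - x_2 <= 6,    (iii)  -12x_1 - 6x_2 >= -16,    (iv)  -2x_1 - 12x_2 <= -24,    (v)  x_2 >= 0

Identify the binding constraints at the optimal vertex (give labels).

Corner points and Z = -6x_1 + 3x_2:
  (0, 8/3) → Z = 8
  (0, 2) → Z = 6
  (4/11, 64/33) → Z = 40/11

The maximum is at (0, 8/3). Substituting into each constraint, equality holds for (i) and (iii); the remaining constraints have slack.

(i) and (iii)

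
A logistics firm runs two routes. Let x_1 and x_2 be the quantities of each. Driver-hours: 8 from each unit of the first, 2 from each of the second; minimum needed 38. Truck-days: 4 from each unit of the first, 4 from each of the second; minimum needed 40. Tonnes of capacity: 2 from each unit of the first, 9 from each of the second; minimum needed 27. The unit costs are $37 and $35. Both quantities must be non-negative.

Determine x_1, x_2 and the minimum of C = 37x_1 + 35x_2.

x_1 = 3, x_2 = 7, minimum C = 356

Extreme points and C = 37x_1 + 35x_2:
  (0, 19) → C = 665
  (27/2, 0) → C = 999/2
  (3, 7) → C = 356
  (9, 1) → C = 368
The feasible region is unbounded (it extends along (0, 1), (1, 0)), but C strictly increases along every unbounded feasible direction, so there is no improving ray and the minimum is attained at a vertex.

At the optimal vertex, 8x_1 + 2x_2 = 38 and 4x_1 + 4x_2 = 40.
Solving simultaneously gives x_1 = 3, x_2 = 7.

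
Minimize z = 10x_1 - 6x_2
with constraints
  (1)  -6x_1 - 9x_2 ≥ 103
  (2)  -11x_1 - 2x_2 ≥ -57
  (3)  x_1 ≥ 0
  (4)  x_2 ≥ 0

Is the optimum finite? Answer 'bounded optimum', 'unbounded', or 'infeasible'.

infeasible

The boundaries -6x_1 - 9x_2 = 103 and -11x_1 - 2x_2 = -57 meet at (719/87, -1475/87), but that point violates x_2 ≥ 0. Every candidate vertex is excluded by some other constraint, so the feasible region is empty.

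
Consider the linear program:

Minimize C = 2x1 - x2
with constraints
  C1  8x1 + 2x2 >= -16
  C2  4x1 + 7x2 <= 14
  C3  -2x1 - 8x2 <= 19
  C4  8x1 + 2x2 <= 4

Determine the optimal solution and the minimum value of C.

Corner points and C = 2x1 - x2:
  (-35/12, 11/3) → C = -19/2
  (-3/2, -2) → C = -1
  (0, 2) → C = -2
  (7/6, -8/3) → C = 5

At the optimal vertex, 8x1 + 2x2 = -16 and 4x1 + 7x2 = 14.
Solving simultaneously gives x1 = -35/12, x2 = 11/3.

x1 = -35/12, x2 = 11/3, minimum C = -19/2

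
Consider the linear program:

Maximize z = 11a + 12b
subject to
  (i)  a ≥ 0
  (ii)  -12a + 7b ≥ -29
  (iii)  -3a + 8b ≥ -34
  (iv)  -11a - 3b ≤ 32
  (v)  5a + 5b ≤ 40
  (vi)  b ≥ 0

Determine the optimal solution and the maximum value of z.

The optimum lies where a = 0 and 5a + 5b = 40.
Solving simultaneously gives a = 0, b = 8.

a = 0, b = 8, maximum z = 96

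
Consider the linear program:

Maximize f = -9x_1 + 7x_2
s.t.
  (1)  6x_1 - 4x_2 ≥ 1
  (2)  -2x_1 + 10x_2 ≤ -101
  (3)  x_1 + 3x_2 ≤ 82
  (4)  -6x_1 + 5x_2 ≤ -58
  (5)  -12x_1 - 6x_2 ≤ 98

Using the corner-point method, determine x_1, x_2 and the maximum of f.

x_1 = -71/48, x_2 = -107/8, maximum f = -1285/16

Corner points and f = -9x_1 + 7x_2:
  (1123/16, 63/16) → f = -4833/8
  (3/2, -49/5) → f = -821/10
  (-71/48, -107/8) → f = -1285/16
The feasible region is unbounded (it extends along (3, -1), (1, -2)), but f strictly decreases along every unbounded feasible direction, so there is no improving ray and the maximum is attained at a vertex.

The binding constraints are -6x_1 + 5x_2 = -58 and -12x_1 - 6x_2 = 98.
Solving simultaneously gives x_1 = -71/48, x_2 = -107/8.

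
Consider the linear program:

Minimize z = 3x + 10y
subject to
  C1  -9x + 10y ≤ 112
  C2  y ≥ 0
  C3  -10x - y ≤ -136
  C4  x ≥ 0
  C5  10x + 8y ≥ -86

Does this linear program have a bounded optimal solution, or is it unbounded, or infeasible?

Extreme points and z = 3x + 10y:
  (1248/109, 2344/109) → z = 27184/109
  (68/5, 0) → z = 204/5
The feasible region has finitely many vertices and no improving ray; the minimum is 204/5 at (68/5, 0).

bounded optimum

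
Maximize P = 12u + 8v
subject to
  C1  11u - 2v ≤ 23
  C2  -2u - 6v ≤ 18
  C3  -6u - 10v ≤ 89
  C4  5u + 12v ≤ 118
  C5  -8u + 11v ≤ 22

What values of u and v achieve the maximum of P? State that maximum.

Vertices and P = 12u + 8v:
  (51/35, -122/35) → P = -52/5
  (99/35, 142/35) → P = 332/5
  (-33/7, -10/7) → P = -68

The binding constraints are 11u - 2v = 23 and -8u + 11v = 22.
Solving simultaneously gives u = 99/35, v = 142/35.

u = 99/35, v = 142/35, maximum P = 332/5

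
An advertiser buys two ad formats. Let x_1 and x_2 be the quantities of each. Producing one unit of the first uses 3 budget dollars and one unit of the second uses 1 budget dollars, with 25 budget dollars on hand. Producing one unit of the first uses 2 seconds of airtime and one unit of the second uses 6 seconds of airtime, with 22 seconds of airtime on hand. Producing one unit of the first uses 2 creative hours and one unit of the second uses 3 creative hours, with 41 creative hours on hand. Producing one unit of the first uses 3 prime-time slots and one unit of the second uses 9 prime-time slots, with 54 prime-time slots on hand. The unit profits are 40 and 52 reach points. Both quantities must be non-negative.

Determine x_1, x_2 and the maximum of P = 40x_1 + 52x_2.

x_1 = 8, x_2 = 1, maximum P = 372

Vertices and P = 40x_1 + 52x_2:
  (0, 0) → P = 0
  (0, 11/3) → P = 572/3
  (25/3, 0) → P = 1000/3
  (8, 1) → P = 372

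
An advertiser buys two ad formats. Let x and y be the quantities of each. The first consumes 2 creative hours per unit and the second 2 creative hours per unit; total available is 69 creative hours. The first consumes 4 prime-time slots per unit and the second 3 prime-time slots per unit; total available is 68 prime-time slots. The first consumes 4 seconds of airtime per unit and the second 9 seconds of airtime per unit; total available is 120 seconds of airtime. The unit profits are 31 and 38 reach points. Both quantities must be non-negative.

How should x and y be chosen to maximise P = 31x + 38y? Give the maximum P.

x = 21/2, y = 26/3, maximum P = 3929/6

The optimum lies where 4x + 3y = 68 and 4x + 9y = 120.
Solving simultaneously gives x = 21/2, y = 26/3.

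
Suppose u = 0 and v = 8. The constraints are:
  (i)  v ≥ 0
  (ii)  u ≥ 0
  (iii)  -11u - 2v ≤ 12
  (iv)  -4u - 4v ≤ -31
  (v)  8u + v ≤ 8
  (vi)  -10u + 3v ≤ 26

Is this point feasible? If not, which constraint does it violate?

feasible

(i): 8 ≥ 0 ✓
(ii): 0 ≥ 0 ✓
(iii): -16 ≤ 12 ✓
(iv): -32 ≤ -31 ✓
(v): 8 ≤ 8 ✓
(vi): 24 ≤ 26 ✓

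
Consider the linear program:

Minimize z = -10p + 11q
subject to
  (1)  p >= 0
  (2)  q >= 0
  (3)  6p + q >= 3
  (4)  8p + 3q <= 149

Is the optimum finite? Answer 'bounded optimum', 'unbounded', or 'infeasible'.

Feasible corners and z = -10p + 11q:
  (0, 3) → z = 33
  (0, 149/3) → z = 1639/3
  (1/2, 0) → z = -5
  (149/8, 0) → z = -745/4
The feasible region has finitely many vertices and no improving ray; the minimum is -745/4 at (149/8, 0).

bounded optimum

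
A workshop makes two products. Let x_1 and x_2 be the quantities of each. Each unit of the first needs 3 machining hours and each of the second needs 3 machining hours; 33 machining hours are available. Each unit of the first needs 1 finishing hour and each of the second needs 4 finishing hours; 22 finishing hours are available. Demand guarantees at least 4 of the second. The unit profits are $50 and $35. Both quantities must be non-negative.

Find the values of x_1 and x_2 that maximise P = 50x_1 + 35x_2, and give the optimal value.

x_1 = 6, x_2 = 4, maximum P = 440

Corner points and P = 50x_1 + 35x_2:
  (0, 11/2) → P = 385/2
  (0, 4) → P = 140
  (6, 4) → P = 440

At the optimal vertex, x_1 + 4x_2 = 22 and x_2 = 4.
Solving simultaneously gives x_1 = 6, x_2 = 4.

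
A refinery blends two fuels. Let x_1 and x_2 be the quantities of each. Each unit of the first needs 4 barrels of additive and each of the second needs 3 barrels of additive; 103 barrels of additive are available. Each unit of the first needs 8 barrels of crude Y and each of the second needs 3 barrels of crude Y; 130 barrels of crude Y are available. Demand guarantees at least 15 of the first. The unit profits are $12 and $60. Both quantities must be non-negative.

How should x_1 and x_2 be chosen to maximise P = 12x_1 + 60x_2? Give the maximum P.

Feasible corners and P = 12x_1 + 60x_2:
  (65/4, 0) → P = 195
  (15, 0) → P = 180
  (15, 10/3) → P = 380

x_1 = 15, x_2 = 10/3, maximum P = 380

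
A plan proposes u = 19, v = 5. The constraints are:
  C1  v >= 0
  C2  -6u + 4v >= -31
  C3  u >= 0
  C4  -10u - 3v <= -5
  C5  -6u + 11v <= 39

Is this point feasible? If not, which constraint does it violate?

not feasible — violates C2

Constraint C2: -6u + 4v = -94, which is not ≥ -31. All other constraints are satisfied.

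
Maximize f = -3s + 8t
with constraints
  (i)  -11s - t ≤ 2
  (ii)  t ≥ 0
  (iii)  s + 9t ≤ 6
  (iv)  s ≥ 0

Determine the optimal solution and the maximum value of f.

s = 0, t = 2/3, maximum f = 16/3

Extreme points and f = -3s + 8t:
  (6, 0) → f = -18
  (0, 0) → f = 0
  (0, 2/3) → f = 16/3

The binding constraints are s + 9t = 6 and s = 0.
Solving simultaneously gives s = 0, t = 2/3.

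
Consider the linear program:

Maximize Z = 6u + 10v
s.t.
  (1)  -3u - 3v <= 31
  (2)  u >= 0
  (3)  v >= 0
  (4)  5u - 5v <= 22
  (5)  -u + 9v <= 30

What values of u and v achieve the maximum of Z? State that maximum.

Feasible corners and Z = 6u + 10v:
  (0, 0) → Z = 0
  (0, 10/3) → Z = 100/3
  (22/5, 0) → Z = 132/5
  (87/10, 43/10) → Z = 476/5

At the optimal vertex, 5u - 5v = 22 and -u + 9v = 30.
Solving simultaneously gives u = 87/10, v = 43/10.

u = 87/10, v = 43/10, maximum Z = 476/5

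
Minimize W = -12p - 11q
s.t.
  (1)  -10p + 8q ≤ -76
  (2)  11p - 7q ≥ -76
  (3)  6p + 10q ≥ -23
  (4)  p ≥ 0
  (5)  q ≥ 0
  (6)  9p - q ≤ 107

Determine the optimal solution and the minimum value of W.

Vertices and W = -12p - 11q:
  (38/5, 0) → W = -456/5
  (390/31, 193/31) → W = -6803/31
  (107/9, 0) → W = -428/3

p = 390/31, q = 193/31, minimum W = -6803/31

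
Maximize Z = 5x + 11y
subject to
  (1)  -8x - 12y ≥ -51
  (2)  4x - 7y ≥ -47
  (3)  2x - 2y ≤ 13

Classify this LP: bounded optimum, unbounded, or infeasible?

bounded optimum

Feasible corners and Z = 5x + 11y:
  (-207/104, 145/26) → Z = 5345/104
  (129/20, -1/20) → Z = 317/10
The feasible region has finitely many vertices and no improving ray; the maximum is 5345/104 at (-207/104, 145/26).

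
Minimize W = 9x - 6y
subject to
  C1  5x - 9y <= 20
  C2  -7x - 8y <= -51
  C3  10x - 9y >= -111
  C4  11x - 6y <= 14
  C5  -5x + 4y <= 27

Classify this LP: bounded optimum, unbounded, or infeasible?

Extreme points and W = 9x - 6y:
  (209/65, 463/130) → W = 492/65
  (-3/17, 111/17) → W = -693/17
  (109/7, 367/14) → W = -120/7
The feasible region has finitely many vertices and no improving ray; the minimum is -693/17 at (-3/17, 111/17).

bounded optimum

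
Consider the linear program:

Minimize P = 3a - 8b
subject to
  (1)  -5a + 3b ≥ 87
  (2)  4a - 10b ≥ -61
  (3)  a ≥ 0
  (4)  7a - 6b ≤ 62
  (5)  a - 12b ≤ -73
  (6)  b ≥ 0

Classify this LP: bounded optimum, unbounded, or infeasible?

The boundaries -5a + 3b = 87 and a = 0 meet at (0, 29), but that point violates 4a - 10b ≥ -61. Every candidate vertex is excluded by some other constraint, so the feasible region is empty.

infeasible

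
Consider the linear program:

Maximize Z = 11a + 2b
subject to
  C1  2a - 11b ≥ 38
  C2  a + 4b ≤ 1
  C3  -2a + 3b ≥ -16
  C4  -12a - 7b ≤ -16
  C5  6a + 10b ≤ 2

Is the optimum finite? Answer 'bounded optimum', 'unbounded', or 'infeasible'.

Extreme points and Z = 11a + 2b:
  (31/8, -11/4) → Z = 297/8
  (221/73, -212/73) → Z = 2007/73
  (16/5, -16/5) → Z = 144/5
The feasible region has finitely many vertices and no improving ray; the maximum is 297/8 at (31/8, -11/4).

bounded optimum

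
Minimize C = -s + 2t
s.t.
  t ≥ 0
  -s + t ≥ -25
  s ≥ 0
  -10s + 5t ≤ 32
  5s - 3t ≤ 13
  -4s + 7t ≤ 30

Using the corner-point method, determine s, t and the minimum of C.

Feasible corners and C = -s + 2t:
  (0, 0) → C = 0
  (13/5, 0) → C = -13/5
  (0, 30/7) → C = 60/7
  (181/23, 202/23) → C = 223/23

s = 13/5, t = 0, minimum C = -13/5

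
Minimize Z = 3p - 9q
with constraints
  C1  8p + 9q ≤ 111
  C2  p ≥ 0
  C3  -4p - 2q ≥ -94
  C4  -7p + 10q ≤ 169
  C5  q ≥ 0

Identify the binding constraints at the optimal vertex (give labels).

C1 and C2

Vertices and Z = 3p - 9q:
  (0, 37/3) → Z = -111
  (111/8, 0) → Z = 333/8
  (0, 0) → Z = 0

The minimum is at (0, 37/3). Substituting into each constraint, equality holds for C1 and C2; the remaining constraints have slack.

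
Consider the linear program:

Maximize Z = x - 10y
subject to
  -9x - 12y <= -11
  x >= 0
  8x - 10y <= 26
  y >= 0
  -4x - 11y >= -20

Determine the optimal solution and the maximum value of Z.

x = 13/4, y = 0, maximum Z = 13/4

Extreme points and Z = x - 10y:
  (0, 11/12) → Z = -55/6
  (11/9, 0) → Z = 11/9
  (0, 20/11) → Z = -200/11
  (13/4, 0) → Z = 13/4
  (243/64, 7/16) → Z = -37/64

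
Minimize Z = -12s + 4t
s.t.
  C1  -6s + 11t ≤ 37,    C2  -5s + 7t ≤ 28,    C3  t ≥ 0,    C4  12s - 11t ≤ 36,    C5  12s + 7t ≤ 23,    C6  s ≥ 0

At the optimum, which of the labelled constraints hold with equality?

C3 and C5

Vertices and Z = -12s + 4t:
  (23/12, 0) → Z = -23
  (0, 0) → Z = 0
  (0, 23/7) → Z = 92/7

The minimum is at (23/12, 0). Substituting into each constraint, equality holds for C3 and C5; the remaining constraints have slack.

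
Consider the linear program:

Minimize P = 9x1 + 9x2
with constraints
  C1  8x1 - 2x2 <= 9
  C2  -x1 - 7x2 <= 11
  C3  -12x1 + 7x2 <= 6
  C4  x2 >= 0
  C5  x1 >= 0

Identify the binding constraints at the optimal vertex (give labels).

C4 and C5

Feasible corners and P = 9x1 + 9x2:
  (75/32, 39/8) → P = 2079/32
  (9/8, 0) → P = 81/8
  (0, 6/7) → P = 54/7
  (0, 0) → P = 0

The minimum is at (0, 0). Substituting into each constraint, equality holds for C4 and C5; the remaining constraints have slack.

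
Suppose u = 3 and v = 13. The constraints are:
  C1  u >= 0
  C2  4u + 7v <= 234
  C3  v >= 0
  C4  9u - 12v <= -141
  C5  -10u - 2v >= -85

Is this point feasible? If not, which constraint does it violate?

not feasible — violates C4

Constraint C4: 9u - 12v = -129, which is not ≤ -141. All other constraints are satisfied.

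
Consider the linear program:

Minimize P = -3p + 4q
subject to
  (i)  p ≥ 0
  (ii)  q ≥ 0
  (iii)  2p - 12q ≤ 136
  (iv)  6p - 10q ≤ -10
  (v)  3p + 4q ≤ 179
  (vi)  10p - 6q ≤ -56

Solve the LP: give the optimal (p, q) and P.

Vertices and P = -3p + 4q:
  (0, 179/4) → P = 179
  (0, 28/3) → P = 112/3
  (425/29, 979/29) → P = 2641/29

The binding constraints are p = 0 and 10p - 6q = -56.
Solving simultaneously gives p = 0, q = 28/3.

p = 0, q = 28/3, minimum P = 112/3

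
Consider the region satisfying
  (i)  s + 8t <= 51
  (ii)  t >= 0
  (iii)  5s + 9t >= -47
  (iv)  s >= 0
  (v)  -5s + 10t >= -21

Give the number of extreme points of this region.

4

The feasible vertices (each the meet of two boundaries and inside every other half-plane) are:
  (0, 51/8)
  (339/25, 117/25)
  (0, 0)
  (21/5, 0)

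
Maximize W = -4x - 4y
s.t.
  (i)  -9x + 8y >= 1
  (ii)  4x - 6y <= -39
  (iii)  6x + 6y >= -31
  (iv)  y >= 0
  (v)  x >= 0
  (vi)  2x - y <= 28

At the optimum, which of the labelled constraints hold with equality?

(ii) and (v)

Corner points and W = -4x - 4y:
  (153/11, 347/22) → W = -1306/11
  (225/7, 254/7) → W = -1916/7
  (0, 13/2) → W = -26
The feasible region is unbounded (it extends along (0, 1), (1, 2)), but W strictly decreases along every unbounded feasible direction, so there is no improving ray and the maximum is attained at a vertex.

The maximum is at (0, 13/2). Substituting into each constraint, equality holds for (ii) and (v); the remaining constraints have slack.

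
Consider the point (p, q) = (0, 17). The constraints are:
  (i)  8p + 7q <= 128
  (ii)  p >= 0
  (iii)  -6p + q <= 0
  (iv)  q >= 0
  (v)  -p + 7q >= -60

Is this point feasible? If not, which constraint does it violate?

not feasible — violates (iii)

Constraint (iii): -6p + q = 17, which is not ≤ 0. All other constraints are satisfied.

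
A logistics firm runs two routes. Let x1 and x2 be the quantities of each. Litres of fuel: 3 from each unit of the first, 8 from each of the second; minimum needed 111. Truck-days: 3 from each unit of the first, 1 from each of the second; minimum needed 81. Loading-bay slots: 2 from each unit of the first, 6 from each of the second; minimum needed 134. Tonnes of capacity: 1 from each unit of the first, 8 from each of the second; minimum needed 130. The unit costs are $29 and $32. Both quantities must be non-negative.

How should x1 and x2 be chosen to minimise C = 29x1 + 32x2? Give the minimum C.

The feasible region is unbounded (it extends along (0, 1), (1, 0)), but C strictly increases along every unbounded feasible direction, so there is no improving ray and the minimum is attained at a vertex.

At the optimal vertex, 3x1 + x2 = 81 and 2x1 + 6x2 = 134.
Solving simultaneously gives x1 = 22, x2 = 15.

x1 = 22, x2 = 15, minimum C = 1118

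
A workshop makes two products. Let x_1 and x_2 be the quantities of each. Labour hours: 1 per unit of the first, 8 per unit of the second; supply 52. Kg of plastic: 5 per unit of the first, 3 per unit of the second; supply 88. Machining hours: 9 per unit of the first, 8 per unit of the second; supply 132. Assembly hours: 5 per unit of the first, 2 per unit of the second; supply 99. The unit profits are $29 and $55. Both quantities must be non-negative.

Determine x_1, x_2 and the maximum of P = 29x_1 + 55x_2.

x_1 = 10, x_2 = 21/4, maximum P = 2315/4

Feasible corners and P = 29x_1 + 55x_2:
  (0, 0) → P = 0
  (0, 13/2) → P = 715/2
  (44/3, 0) → P = 1276/3
  (10, 21/4) → P = 2315/4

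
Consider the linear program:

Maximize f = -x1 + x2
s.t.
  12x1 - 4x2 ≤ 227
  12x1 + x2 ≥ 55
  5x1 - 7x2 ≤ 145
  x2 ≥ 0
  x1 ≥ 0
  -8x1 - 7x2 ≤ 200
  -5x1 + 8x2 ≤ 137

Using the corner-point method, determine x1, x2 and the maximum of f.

Corner points and f = -x1 + x2:
  (227/12, 0) → f = -227/12
  (591/19, 2779/76) → f = 415/76
  (55/12, 0) → f = -55/12
  (3, 19) → f = 16

x1 = 3, x2 = 19, maximum f = 16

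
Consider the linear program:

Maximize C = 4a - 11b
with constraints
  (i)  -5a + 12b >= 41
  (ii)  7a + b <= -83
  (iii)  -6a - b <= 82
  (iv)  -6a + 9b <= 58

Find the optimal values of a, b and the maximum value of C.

a = -109/9, b = -44/27, maximum C = -824/27

At the optimal vertex, -5a + 12b = 41 and -6a + 9b = 58.
Solving simultaneously gives a = -109/9, b = -44/27.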